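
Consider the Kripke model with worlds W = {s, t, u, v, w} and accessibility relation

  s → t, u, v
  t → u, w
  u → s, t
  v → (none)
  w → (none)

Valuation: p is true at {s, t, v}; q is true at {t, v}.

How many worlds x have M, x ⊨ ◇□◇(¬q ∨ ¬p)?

s: successors {t, u, v}; □◇(¬q ∨ ¬p) there: t:F, u:T, v:T. ✓
t: successors {u, w}; □◇(¬q ∨ ¬p) there: u:T, w:T. ✓
u: successors {s, t}; □◇(¬q ∨ ¬p) there: s:F, t:F. ✗
v: no successors, so ◇□◇(¬q ∨ ¬p) fails. ✗
w: no successors, so ◇□◇(¬q ∨ ¬p) fails. ✗
Satisfying worlds: {s, t}.

2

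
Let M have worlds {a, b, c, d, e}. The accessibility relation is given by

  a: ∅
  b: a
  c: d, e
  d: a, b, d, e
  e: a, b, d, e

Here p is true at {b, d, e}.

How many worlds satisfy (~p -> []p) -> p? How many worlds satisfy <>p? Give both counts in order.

For (~p -> []p) -> p:
a: ~p -> []p is T, p is F. ✗
b: ~p -> []p is T, p is T. ✓
c: ~p -> []p is T, p is F. ✗
d: ~p -> []p is T, p is T. ✓
e: ~p -> []p is T, p is T. ✓
— 3 worlds.
For <>p:
a: no successors, so <>p fails. ✗
b: successors {a}; p there: a:F. ✗
c: successors {d, e}; p there: d:T, e:T. ✓
d: successors {a, b, d, e}; p there: a:F, b:T, d:T, e:T. ✓
e: successors {a, b, d, e}; p there: a:F, b:T, d:T, e:T. ✓
— 3 worlds.

3 and 3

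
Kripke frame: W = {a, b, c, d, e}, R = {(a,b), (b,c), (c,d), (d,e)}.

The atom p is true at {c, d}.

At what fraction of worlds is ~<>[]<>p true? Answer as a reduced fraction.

a: <>[]<>p is T. ✗
b: <>[]<>p is F. ✓
c: <>[]<>p is F. ✓
d: <>[]<>p is T. ✗
e: <>[]<>p is F. ✓
That's 3 of 5 worlds, so 3/5.

3/5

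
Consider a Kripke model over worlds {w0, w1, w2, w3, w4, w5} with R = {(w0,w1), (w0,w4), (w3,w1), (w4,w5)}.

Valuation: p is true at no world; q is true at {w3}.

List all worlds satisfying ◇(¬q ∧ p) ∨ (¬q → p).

w0: ◇(¬q ∧ p) is F, ¬q → p is F. ✗
w1: ◇(¬q ∧ p) is F, ¬q → p is F. ✗
w2: ◇(¬q ∧ p) is F, ¬q → p is F. ✗
w3: ◇(¬q ∧ p) is F, ¬q → p is T. ✓
w4: ◇(¬q ∧ p) is F, ¬q → p is F. ✗
w5: ◇(¬q ∧ p) is F, ¬q → p is F. ✗

{w3}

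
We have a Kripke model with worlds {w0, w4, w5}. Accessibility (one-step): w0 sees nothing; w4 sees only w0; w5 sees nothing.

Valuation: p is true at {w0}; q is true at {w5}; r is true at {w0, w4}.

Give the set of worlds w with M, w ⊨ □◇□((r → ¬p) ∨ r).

w0: no successors, so □◇□((r → ¬p) ∨ r) holds vacuously. ✓
w4: successors {w0}; ◇□((r → ¬p) ∨ r) there: w0:F. ✗
w5: no successors, so □◇□((r → ¬p) ∨ r) holds vacuously. ✓

{w0, w5}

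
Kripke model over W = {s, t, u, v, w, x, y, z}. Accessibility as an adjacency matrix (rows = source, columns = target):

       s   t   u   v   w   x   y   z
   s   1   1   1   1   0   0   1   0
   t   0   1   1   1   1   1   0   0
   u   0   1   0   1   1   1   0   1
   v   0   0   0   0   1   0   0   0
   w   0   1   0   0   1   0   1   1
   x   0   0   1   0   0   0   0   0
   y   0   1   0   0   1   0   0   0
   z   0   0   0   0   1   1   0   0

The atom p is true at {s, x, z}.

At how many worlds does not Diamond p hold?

3

s: Diamond p is T. ✗
t: Diamond p is T. ✗
u: Diamond p is T. ✗
v: Diamond p is F. ✓
w: Diamond p is T. ✗
x: Diamond p is F. ✓
y: Diamond p is F. ✓
z: Diamond p is T. ✗
Satisfying worlds: {v, x, y}.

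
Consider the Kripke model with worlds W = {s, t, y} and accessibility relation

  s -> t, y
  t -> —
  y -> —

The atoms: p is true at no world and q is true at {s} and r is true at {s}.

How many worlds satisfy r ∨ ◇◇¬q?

1

s: r is T, ◇◇¬q is F. ✓
t: r is F, ◇◇¬q is F. ✗
y: r is F, ◇◇¬q is F. ✗
Satisfying worlds: {s}.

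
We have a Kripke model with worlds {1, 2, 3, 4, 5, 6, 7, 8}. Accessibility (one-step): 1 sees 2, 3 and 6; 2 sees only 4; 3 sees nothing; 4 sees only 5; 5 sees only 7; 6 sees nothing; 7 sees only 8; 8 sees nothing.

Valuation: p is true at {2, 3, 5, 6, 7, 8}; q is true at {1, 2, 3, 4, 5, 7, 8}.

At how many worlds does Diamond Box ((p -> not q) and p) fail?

6

1: successors {2, 3, 6}; Box ((p -> not q) and p) there: 2:F, 3:T, 6:T. ✓
2: successors {4}; Box ((p -> not q) and p) there: 4:F. ✗
3: no successors, so Diamond Box ((p -> not q) and p) fails. ✗
4: successors {5}; Box ((p -> not q) and p) there: 5:F. ✗
5: successors {7}; Box ((p -> not q) and p) there: 7:F. ✗
6: no successors, so Diamond Box ((p -> not q) and p) fails. ✗
7: successors {8}; Box ((p -> not q) and p) there: 8:T. ✓
8: no successors, so Diamond Box ((p -> not q) and p) fails. ✗
Satisfying worlds: {1, 7}.
So Diamond Box ((p -> not q) and p) fails at the other 6 worlds.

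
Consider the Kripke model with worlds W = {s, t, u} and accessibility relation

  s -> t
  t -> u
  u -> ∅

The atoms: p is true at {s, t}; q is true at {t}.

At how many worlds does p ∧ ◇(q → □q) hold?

s: p is T, ◇(q → □q) is F. ✗
t: p is T, ◇(q → □q) is T. ✓
u: p is F, ◇(q → □q) is F. ✗
Satisfying worlds: {t}.

1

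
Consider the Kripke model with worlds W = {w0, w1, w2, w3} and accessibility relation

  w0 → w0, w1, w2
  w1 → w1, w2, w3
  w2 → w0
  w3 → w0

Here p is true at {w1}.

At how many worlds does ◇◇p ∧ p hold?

w0: ◇◇p is T, p is F. ✗
w1: ◇◇p is T, p is T. ✓
w2: ◇◇p is T, p is F. ✗
w3: ◇◇p is T, p is F. ✗
Satisfying worlds: {w1}.

1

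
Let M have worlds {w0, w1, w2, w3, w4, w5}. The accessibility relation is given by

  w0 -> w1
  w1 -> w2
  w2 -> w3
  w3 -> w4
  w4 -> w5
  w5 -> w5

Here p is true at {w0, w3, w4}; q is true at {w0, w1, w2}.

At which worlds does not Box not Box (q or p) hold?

w0: Box not Box (q or p) is F. ✓
w1: Box not Box (q or p) is F. ✓
w2: Box not Box (q or p) is F. ✓
w3: Box not Box (q or p) is T. ✗
w4: Box not Box (q or p) is T. ✗
w5: Box not Box (q or p) is T. ✗

{w0, w1, w2}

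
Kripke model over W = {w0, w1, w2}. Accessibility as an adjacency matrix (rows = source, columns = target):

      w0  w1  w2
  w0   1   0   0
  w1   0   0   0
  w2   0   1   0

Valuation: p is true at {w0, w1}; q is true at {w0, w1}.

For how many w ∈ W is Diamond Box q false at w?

1

w0: successors {w0}; Box q there: w0:T. ✓
w1: no successors, so Diamond Box q fails. ✗
w2: successors {w1}; Box q there: w1:T. ✓
Satisfying worlds: {w0, w2}.
So Diamond Box q fails at the other 1 world.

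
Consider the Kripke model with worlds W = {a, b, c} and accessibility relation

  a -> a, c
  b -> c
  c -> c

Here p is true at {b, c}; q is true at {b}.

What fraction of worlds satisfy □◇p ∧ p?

2/3

a: □◇p is T, p is F. ✗
b: □◇p is T, p is T. ✓
c: □◇p is T, p is T. ✓
That's 2 of 3 worlds, so 2/3.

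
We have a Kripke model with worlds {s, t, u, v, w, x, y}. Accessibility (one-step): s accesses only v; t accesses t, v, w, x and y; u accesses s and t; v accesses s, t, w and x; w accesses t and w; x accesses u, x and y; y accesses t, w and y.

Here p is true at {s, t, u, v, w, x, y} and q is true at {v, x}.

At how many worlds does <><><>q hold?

7

s: successors {v}; <><>q there: v:T. ✓
t: successors {t, v, w, x, y}; <><>q there: t:T, v:T, w:T, x:T, y:T. ✓
u: successors {s, t}; <><>q there: s:T, t:T. ✓
v: successors {s, t, w, x}; <><>q there: s:T, t:T, w:T, x:T. ✓
w: successors {t, w}; <><>q there: t:T, w:T. ✓
x: successors {u, x, y}; <><>q there: u:T, x:T, y:T. ✓
y: successors {t, w, y}; <><>q there: t:T, w:T, y:T. ✓
Satisfying worlds: {s, t, u, v, w, x, y}.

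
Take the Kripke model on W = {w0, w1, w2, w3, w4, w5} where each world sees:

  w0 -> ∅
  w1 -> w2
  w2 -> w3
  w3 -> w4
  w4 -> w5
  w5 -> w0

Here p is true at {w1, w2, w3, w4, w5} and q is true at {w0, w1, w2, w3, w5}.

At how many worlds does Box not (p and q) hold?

3

w0: no successors, so Box not (p and q) holds vacuously. ✓
w1: successors {w2}; not (p and q) there: w2:F. ✗
w2: successors {w3}; not (p and q) there: w3:F. ✗
w3: successors {w4}; not (p and q) there: w4:T. ✓
w4: successors {w5}; not (p and q) there: w5:F. ✗
w5: successors {w0}; not (p and q) there: w0:T. ✓
Satisfying worlds: {w0, w3, w5}.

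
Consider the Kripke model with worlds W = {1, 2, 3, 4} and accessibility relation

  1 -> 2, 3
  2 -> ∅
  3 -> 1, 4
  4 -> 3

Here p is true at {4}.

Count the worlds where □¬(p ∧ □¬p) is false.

1: successors {2, 3}; ¬(p ∧ □¬p) there: 2:T, 3:T. ✓
2: no successors, so □¬(p ∧ □¬p) holds vacuously. ✓
3: successors {1, 4}; ¬(p ∧ □¬p) there: 1:T, 4:F. ✗
4: successors {3}; ¬(p ∧ □¬p) there: 3:T. ✓
Satisfying worlds: {1, 2, 4}.
So □¬(p ∧ □¬p) fails at the other 1 world.

1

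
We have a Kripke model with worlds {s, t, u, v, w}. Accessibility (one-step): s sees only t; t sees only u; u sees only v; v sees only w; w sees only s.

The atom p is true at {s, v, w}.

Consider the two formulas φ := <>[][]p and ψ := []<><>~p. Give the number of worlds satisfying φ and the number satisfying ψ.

For <>[][]p:
s: successors {t}; [][]p there: t:T. ✓
t: successors {u}; [][]p there: u:T. ✓
u: successors {v}; [][]p there: v:T. ✓
v: successors {w}; [][]p there: w:F. ✗
w: successors {s}; [][]p there: s:F. ✗
— 3 worlds.
For []<><>~p:
s: successors {t}; <><>~p there: t:F. ✗
t: successors {u}; <><>~p there: u:F. ✗
u: successors {v}; <><>~p there: v:F. ✗
v: successors {w}; <><>~p there: w:T. ✓
w: successors {s}; <><>~p there: s:T. ✓
— 2 worlds.

3 and 2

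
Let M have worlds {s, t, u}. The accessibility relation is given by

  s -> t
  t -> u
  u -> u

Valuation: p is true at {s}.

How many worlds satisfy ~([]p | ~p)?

1

s: []p | ~p is F. ✓
t: []p | ~p is T. ✗
u: []p | ~p is T. ✗
Satisfying worlds: {s}.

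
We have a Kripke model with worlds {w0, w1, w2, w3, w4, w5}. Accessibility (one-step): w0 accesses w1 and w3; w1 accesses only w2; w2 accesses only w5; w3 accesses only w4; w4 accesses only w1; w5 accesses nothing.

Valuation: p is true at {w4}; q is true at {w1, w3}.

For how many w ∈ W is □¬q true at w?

w0: successors {w1, w3}; ¬q there: w1:F, w3:F. ✗
w1: successors {w2}; ¬q there: w2:T. ✓
w2: successors {w5}; ¬q there: w5:T. ✓
w3: successors {w4}; ¬q there: w4:T. ✓
w4: successors {w1}; ¬q there: w1:F. ✗
w5: no successors, so □¬q holds vacuously. ✓
Satisfying worlds: {w1, w2, w3, w5}.

4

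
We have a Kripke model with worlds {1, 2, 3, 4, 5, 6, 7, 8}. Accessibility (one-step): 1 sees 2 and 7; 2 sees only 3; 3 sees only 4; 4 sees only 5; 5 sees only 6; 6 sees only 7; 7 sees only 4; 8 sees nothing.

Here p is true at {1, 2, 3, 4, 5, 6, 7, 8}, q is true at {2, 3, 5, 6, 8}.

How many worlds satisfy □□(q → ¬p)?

4

1: successors {2, 7}; □(q → ¬p) there: 2:F, 7:T. ✗
2: successors {3}; □(q → ¬p) there: 3:T. ✓
3: successors {4}; □(q → ¬p) there: 4:F. ✗
4: successors {5}; □(q → ¬p) there: 5:F. ✗
5: successors {6}; □(q → ¬p) there: 6:T. ✓
6: successors {7}; □(q → ¬p) there: 7:T. ✓
7: successors {4}; □(q → ¬p) there: 4:F. ✗
8: no successors, so □□(q → ¬p) holds vacuously. ✓
Satisfying worlds: {2, 5, 6, 8}.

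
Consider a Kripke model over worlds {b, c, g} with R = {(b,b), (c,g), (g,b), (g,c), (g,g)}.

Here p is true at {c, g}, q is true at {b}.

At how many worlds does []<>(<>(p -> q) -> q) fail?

b: successors {b}; <>(<>(p -> q) -> q) there: b:T. ✓
c: successors {g}; <>(<>(p -> q) -> q) there: g:T. ✓
g: successors {b, c, g}; <>(<>(p -> q) -> q) there: b:T, c:F, g:T. ✗
Satisfying worlds: {b, c}.
So []<>(<>(p -> q) -> q) fails at the other 1 world.

1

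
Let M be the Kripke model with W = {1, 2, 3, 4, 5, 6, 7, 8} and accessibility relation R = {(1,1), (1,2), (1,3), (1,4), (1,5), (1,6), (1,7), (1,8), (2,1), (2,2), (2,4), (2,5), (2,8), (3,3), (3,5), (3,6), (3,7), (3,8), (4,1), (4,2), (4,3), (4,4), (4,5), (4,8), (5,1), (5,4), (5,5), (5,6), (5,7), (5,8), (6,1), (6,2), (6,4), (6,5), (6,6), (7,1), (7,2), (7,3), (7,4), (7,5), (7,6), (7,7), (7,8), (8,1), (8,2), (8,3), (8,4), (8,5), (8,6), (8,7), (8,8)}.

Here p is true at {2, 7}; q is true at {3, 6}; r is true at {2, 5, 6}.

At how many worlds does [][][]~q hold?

1: successors {1, 2, 3, 4, 5, 6, 7, 8}; [][]~q there: 1:F, 2:F, 3:F, 4:F, 5:F, 6:F, 7:F, 8:F. ✗
2: successors {1, 2, 4, 5, 8}; [][]~q there: 1:F, 2:F, 4:F, 5:F, 8:F. ✗
3: successors {3, 5, 6, 7, 8}; [][]~q there: 3:F, 5:F, 6:F, 7:F, 8:F. ✗
4: successors {1, 2, 3, 4, 5, 8}; [][]~q there: 1:F, 2:F, 3:F, 4:F, 5:F, 8:F. ✗
5: successors {1, 4, 5, 6, 7, 8}; [][]~q there: 1:F, 4:F, 5:F, 6:F, 7:F, 8:F. ✗
6: successors {1, 2, 4, 5, 6}; [][]~q there: 1:F, 2:F, 4:F, 5:F, 6:F. ✗
7: successors {1, 2, 3, 4, 5, 6, 7, 8}; [][]~q there: 1:F, 2:F, 3:F, 4:F, 5:F, 6:F, 7:F, 8:F. ✗
8: successors {1, 2, 3, 4, 5, 6, 7, 8}; [][]~q there: 1:F, 2:F, 3:F, 4:F, 5:F, 6:F, 7:F, 8:F. ✗
Satisfying worlds: ∅.

0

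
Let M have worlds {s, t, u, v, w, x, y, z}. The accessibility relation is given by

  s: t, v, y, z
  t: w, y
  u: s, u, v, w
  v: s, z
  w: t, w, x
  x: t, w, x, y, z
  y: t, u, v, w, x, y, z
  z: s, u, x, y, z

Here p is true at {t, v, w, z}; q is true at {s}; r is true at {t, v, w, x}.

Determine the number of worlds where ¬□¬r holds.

s: □¬r is F. ✓
t: □¬r is F. ✓
u: □¬r is F. ✓
v: □¬r is T. ✗
w: □¬r is F. ✓
x: □¬r is F. ✓
y: □¬r is F. ✓
z: □¬r is F. ✓
Satisfying worlds: {s, t, u, w, x, y, z}.

7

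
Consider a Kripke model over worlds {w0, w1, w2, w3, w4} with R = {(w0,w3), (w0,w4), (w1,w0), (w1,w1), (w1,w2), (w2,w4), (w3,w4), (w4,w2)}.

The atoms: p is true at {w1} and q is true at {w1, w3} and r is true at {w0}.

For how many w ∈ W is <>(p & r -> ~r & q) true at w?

5

w0: successors {w3, w4}; p & r -> ~r & q there: w3:T, w4:T. ✓
w1: successors {w0, w1, w2}; p & r -> ~r & q there: w0:T, w1:T, w2:T. ✓
w2: successors {w4}; p & r -> ~r & q there: w4:T. ✓
w3: successors {w4}; p & r -> ~r & q there: w4:T. ✓
w4: successors {w2}; p & r -> ~r & q there: w2:T. ✓
Satisfying worlds: {w0, w1, w2, w3, w4}.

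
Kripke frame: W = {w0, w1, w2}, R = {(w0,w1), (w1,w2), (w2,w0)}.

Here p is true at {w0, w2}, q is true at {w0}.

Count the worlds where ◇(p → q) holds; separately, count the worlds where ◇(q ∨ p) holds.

2 and 2

For ◇(p → q):
w0: successors {w1}; p → q there: w1:T. ✓
w1: successors {w2}; p → q there: w2:F. ✗
w2: successors {w0}; p → q there: w0:T. ✓
— 2 worlds.
For ◇(q ∨ p):
w0: successors {w1}; q ∨ p there: w1:F. ✗
w1: successors {w2}; q ∨ p there: w2:T. ✓
w2: successors {w0}; q ∨ p there: w0:T. ✓
— 2 worlds.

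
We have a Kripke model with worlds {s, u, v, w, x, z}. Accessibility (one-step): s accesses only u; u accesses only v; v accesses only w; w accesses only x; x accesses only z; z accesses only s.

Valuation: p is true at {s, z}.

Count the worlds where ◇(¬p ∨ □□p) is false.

s: successors {u}; ¬p ∨ □□p there: u:T. ✓
u: successors {v}; ¬p ∨ □□p there: v:T. ✓
v: successors {w}; ¬p ∨ □□p there: w:T. ✓
w: successors {x}; ¬p ∨ □□p there: x:T. ✓
x: successors {z}; ¬p ∨ □□p there: z:F. ✗
z: successors {s}; ¬p ∨ □□p there: s:F. ✗
Satisfying worlds: {s, u, v, w}.
So ◇(¬p ∨ □□p) fails at the other 2 worlds.

2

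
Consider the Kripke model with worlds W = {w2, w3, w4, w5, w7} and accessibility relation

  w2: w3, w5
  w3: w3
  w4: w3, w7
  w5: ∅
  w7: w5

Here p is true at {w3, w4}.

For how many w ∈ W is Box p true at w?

2

w2: successors {w3, w5}; p there: w3:T, w5:F. ✗
w3: successors {w3}; p there: w3:T. ✓
w4: successors {w3, w7}; p there: w3:T, w7:F. ✗
w5: no successors, so Box p holds vacuously. ✓
w7: successors {w5}; p there: w5:F. ✗
Satisfying worlds: {w3, w5}.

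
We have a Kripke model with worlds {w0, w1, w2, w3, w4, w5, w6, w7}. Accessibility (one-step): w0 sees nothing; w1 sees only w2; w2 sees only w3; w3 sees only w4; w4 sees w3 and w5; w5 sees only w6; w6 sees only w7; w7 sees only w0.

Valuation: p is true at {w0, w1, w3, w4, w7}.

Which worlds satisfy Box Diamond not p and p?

{w0, w3}

w0: Box Diamond not p is T, p is T. ✓
w1: Box Diamond not p is F, p is T. ✗
w2: Box Diamond not p is F, p is F. ✗
w3: Box Diamond not p is T, p is T. ✓
w4: Box Diamond not p is F, p is T. ✗
w5: Box Diamond not p is F, p is F. ✗
w6: Box Diamond not p is F, p is F. ✗
w7: Box Diamond not p is F, p is T. ✗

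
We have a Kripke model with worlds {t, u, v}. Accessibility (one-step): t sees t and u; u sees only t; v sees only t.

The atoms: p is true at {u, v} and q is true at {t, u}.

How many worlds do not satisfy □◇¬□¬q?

0

t: successors {t, u}; ◇¬□¬q there: t:T, u:T. ✓
u: successors {t}; ◇¬□¬q there: t:T. ✓
v: successors {t}; ◇¬□¬q there: t:T. ✓
Satisfying worlds: {t, u, v}.
So □◇¬□¬q fails at the other 0 worlds.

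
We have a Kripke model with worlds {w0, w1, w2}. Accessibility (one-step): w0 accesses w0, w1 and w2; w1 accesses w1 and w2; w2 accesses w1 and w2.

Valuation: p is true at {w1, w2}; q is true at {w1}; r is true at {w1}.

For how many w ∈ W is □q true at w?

0

w0: successors {w0, w1, w2}; q there: w0:F, w1:T, w2:F. ✗
w1: successors {w1, w2}; q there: w1:T, w2:F. ✗
w2: successors {w1, w2}; q there: w1:T, w2:F. ✗
Satisfying worlds: ∅.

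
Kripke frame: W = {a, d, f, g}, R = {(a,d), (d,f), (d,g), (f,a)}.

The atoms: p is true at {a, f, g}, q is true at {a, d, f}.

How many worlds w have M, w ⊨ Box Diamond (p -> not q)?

a: successors {d}; Diamond (p -> not q) there: d:T. ✓
d: successors {f, g}; Diamond (p -> not q) there: f:F, g:F. ✗
f: successors {a}; Diamond (p -> not q) there: a:T. ✓
g: no successors, so Box Diamond (p -> not q) holds vacuously. ✓
Satisfying worlds: {a, f, g}.

3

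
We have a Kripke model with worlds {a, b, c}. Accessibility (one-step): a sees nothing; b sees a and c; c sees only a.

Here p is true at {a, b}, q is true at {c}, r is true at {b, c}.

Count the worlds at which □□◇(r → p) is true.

a: no successors, so □□◇(r → p) holds vacuously. ✓
b: successors {a, c}; □◇(r → p) there: a:T, c:F. ✗
c: successors {a}; □◇(r → p) there: a:T. ✓
Satisfying worlds: {a, c}.

2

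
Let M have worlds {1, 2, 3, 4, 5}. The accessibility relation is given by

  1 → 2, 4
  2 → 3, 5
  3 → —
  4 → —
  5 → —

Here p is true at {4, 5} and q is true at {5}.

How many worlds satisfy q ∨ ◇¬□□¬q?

1

1: q is F, ◇¬□□¬q is F. ✗
2: q is F, ◇¬□□¬q is F. ✗
3: q is F, ◇¬□□¬q is F. ✗
4: q is F, ◇¬□□¬q is F. ✗
5: q is T, ◇¬□□¬q is F. ✓
Satisfying worlds: {5}.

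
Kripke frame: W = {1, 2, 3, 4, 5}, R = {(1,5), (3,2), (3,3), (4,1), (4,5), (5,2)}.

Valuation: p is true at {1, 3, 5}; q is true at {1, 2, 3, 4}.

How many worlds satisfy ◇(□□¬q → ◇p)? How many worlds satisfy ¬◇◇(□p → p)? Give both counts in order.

2 and 3

For ◇(□□¬q → ◇p):
1: successors {5}; □□¬q → ◇p there: 5:F. ✗
2: no successors, so ◇(□□¬q → ◇p) fails. ✗
3: successors {2, 3}; □□¬q → ◇p there: 2:F, 3:T. ✓
4: successors {1, 5}; □□¬q → ◇p there: 1:T, 5:F. ✓
5: successors {2}; □□¬q → ◇p there: 2:F. ✗
— 2 worlds.
For ¬◇◇(□p → p):
1: ◇◇(□p → p) is F. ✓
2: ◇◇(□p → p) is F. ✓
3: ◇◇(□p → p) is T. ✗
4: ◇◇(□p → p) is T. ✗
5: ◇◇(□p → p) is F. ✓
— 3 worlds.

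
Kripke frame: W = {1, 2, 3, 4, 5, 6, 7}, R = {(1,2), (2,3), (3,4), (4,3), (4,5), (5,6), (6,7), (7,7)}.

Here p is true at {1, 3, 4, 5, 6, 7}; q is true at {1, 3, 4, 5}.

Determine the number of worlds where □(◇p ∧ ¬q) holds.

1: successors {2}; ◇p ∧ ¬q there: 2:T. ✓
2: successors {3}; ◇p ∧ ¬q there: 3:F. ✗
3: successors {4}; ◇p ∧ ¬q there: 4:F. ✗
4: successors {3, 5}; ◇p ∧ ¬q there: 3:F, 5:F. ✗
5: successors {6}; ◇p ∧ ¬q there: 6:T. ✓
6: successors {7}; ◇p ∧ ¬q there: 7:T. ✓
7: successors {7}; ◇p ∧ ¬q there: 7:T. ✓
Satisfying worlds: {1, 5, 6, 7}.

4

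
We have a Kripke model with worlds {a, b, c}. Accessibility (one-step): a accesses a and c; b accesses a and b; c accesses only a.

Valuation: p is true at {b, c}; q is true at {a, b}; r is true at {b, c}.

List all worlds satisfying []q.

{b, c}

a: successors {a, c}; q there: a:T, c:F. ✗
b: successors {a, b}; q there: a:T, b:T. ✓
c: successors {a}; q there: a:T. ✓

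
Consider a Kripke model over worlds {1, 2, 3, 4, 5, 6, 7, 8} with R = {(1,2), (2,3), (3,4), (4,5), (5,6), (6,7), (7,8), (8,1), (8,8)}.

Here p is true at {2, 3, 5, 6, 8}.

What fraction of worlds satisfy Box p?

1: successors {2}; p there: 2:T. ✓
2: successors {3}; p there: 3:T. ✓
3: successors {4}; p there: 4:F. ✗
4: successors {5}; p there: 5:T. ✓
5: successors {6}; p there: 6:T. ✓
6: successors {7}; p there: 7:F. ✗
7: successors {8}; p there: 8:T. ✓
8: successors {1, 8}; p there: 1:F, 8:T. ✗
That's 5 of 8 worlds, so 5/8.

5/8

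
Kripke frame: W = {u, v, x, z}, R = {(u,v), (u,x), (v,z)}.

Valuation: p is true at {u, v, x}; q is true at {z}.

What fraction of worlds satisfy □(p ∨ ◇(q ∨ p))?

u: successors {v, x}; p ∨ ◇(q ∨ p) there: v:T, x:T. ✓
v: successors {z}; p ∨ ◇(q ∨ p) there: z:F. ✗
x: no successors, so □(p ∨ ◇(q ∨ p)) holds vacuously. ✓
z: no successors, so □(p ∨ ◇(q ∨ p)) holds vacuously. ✓
That's 3 of 4 worlds, so 3/4.

3/4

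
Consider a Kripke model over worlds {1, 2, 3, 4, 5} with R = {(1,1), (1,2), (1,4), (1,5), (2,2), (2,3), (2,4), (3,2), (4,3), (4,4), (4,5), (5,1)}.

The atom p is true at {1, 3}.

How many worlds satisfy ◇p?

1: successors {1, 2, 4, 5}; p there: 1:T, 2:F, 4:F, 5:F. ✓
2: successors {2, 3, 4}; p there: 2:F, 3:T, 4:F. ✓
3: successors {2}; p there: 2:F. ✗
4: successors {3, 4, 5}; p there: 3:T, 4:F, 5:F. ✓
5: successors {1}; p there: 1:T. ✓
Satisfying worlds: {1, 2, 4, 5}.

4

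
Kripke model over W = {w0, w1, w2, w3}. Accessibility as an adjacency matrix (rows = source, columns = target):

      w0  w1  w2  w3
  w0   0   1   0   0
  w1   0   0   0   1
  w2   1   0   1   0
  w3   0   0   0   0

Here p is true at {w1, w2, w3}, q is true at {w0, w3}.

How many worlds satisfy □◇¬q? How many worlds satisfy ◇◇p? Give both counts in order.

For □◇¬q:
w0: successors {w1}; ◇¬q there: w1:F. ✗
w1: successors {w3}; ◇¬q there: w3:F. ✗
w2: successors {w0, w2}; ◇¬q there: w0:T, w2:T. ✓
w3: no successors, so □◇¬q holds vacuously. ✓
— 2 worlds.
For ◇◇p:
w0: successors {w1}; ◇p there: w1:T. ✓
w1: successors {w3}; ◇p there: w3:F. ✗
w2: successors {w0, w2}; ◇p there: w0:T, w2:T. ✓
w3: no successors, so ◇◇p fails. ✗
— 2 worlds.

2 and 2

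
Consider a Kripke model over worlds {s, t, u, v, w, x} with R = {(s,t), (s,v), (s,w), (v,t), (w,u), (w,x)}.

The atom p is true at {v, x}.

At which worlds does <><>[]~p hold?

{s}

s: successors {t, v, w}; <>[]~p there: t:F, v:T, w:T. ✓
t: no successors, so <><>[]~p fails. ✗
u: no successors, so <><>[]~p fails. ✗
v: successors {t}; <>[]~p there: t:F. ✗
w: successors {u, x}; <>[]~p there: u:F, x:F. ✗
x: no successors, so <><>[]~p fails. ✗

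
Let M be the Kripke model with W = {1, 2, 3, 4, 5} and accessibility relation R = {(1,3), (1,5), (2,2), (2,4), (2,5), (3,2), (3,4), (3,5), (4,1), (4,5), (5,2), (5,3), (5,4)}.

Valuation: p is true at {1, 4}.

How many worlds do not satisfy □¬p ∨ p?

3

1: □¬p is T, p is T. ✓
2: □¬p is F, p is F. ✗
3: □¬p is F, p is F. ✗
4: □¬p is F, p is T. ✓
5: □¬p is F, p is F. ✗
Satisfying worlds: {1, 4}.
So □¬p ∨ p fails at the other 3 worlds.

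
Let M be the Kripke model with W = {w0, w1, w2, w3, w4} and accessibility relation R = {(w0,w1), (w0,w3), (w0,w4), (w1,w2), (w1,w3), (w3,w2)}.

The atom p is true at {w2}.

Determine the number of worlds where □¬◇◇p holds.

w0: successors {w1, w3, w4}; ¬◇◇p there: w1:F, w3:T, w4:T. ✗
w1: successors {w2, w3}; ¬◇◇p there: w2:T, w3:T. ✓
w2: no successors, so □¬◇◇p holds vacuously. ✓
w3: successors {w2}; ¬◇◇p there: w2:T. ✓
w4: no successors, so □¬◇◇p holds vacuously. ✓
Satisfying worlds: {w1, w2, w3, w4}.

4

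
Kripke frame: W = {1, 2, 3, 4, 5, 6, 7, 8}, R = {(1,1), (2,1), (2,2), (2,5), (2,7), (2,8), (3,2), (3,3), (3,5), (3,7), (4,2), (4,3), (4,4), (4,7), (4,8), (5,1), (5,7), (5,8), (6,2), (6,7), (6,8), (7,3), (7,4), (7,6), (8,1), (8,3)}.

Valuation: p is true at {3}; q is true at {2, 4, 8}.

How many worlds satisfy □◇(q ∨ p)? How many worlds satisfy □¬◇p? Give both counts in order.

For □◇(q ∨ p):
1: successors {1}; ◇(q ∨ p) there: 1:F. ✗
2: successors {1, 2, 5, 7, 8}; ◇(q ∨ p) there: 1:F, 2:T, 5:T, 7:T, 8:T. ✗
3: successors {2, 3, 5, 7}; ◇(q ∨ p) there: 2:T, 3:T, 5:T, 7:T. ✓
4: successors {2, 3, 4, 7, 8}; ◇(q ∨ p) there: 2:T, 3:T, 4:T, 7:T, 8:T. ✓
5: successors {1, 7, 8}; ◇(q ∨ p) there: 1:F, 7:T, 8:T. ✗
6: successors {2, 7, 8}; ◇(q ∨ p) there: 2:T, 7:T, 8:T. ✓
7: successors {3, 4, 6}; ◇(q ∨ p) there: 3:T, 4:T, 6:T. ✓
8: successors {1, 3}; ◇(q ∨ p) there: 1:F, 3:T. ✗
— 4 worlds.
For □¬◇p:
1: successors {1}; ¬◇p there: 1:T. ✓
2: successors {1, 2, 5, 7, 8}; ¬◇p there: 1:T, 2:T, 5:T, 7:F, 8:F. ✗
3: successors {2, 3, 5, 7}; ¬◇p there: 2:T, 3:F, 5:T, 7:F. ✗
4: successors {2, 3, 4, 7, 8}; ¬◇p there: 2:T, 3:F, 4:F, 7:F, 8:F. ✗
5: successors {1, 7, 8}; ¬◇p there: 1:T, 7:F, 8:F. ✗
6: successors {2, 7, 8}; ¬◇p there: 2:T, 7:F, 8:F. ✗
7: successors {3, 4, 6}; ¬◇p there: 3:F, 4:F, 6:T. ✗
8: successors {1, 3}; ¬◇p there: 1:T, 3:F. ✗
— 1 world.

4 and 1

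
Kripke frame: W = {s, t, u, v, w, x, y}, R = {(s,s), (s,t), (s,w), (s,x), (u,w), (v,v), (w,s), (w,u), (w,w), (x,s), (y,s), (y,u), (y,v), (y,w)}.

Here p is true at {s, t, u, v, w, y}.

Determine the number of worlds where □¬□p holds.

2

s: successors {s, t, w, x}; ¬□p there: s:T, t:F, w:F, x:F. ✗
t: no successors, so □¬□p holds vacuously. ✓
u: successors {w}; ¬□p there: w:F. ✗
v: successors {v}; ¬□p there: v:F. ✗
w: successors {s, u, w}; ¬□p there: s:T, u:F, w:F. ✗
x: successors {s}; ¬□p there: s:T. ✓
y: successors {s, u, v, w}; ¬□p there: s:T, u:F, v:F, w:F. ✗
Satisfying worlds: {t, x}.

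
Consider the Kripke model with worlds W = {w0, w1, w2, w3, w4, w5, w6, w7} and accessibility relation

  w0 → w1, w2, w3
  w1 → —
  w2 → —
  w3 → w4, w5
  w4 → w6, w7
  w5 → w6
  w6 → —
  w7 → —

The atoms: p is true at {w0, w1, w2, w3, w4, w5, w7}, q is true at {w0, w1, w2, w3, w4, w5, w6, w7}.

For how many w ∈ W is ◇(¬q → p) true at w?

4

w0: successors {w1, w2, w3}; ¬q → p there: w1:T, w2:T, w3:T. ✓
w1: no successors, so ◇(¬q → p) fails. ✗
w2: no successors, so ◇(¬q → p) fails. ✗
w3: successors {w4, w5}; ¬q → p there: w4:T, w5:T. ✓
w4: successors {w6, w7}; ¬q → p there: w6:T, w7:T. ✓
w5: successors {w6}; ¬q → p there: w6:T. ✓
w6: no successors, so ◇(¬q → p) fails. ✗
w7: no successors, so ◇(¬q → p) fails. ✗
Satisfying worlds: {w0, w3, w4, w5}.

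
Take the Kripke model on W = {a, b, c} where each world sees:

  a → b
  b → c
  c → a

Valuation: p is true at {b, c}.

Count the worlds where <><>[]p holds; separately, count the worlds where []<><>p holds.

For <><>[]p:
a: successors {b}; <>[]p there: b:F. ✗
b: successors {c}; <>[]p there: c:T. ✓
c: successors {a}; <>[]p there: a:T. ✓
— 2 worlds.
For []<><>p:
a: successors {b}; <><>p there: b:F. ✗
b: successors {c}; <><>p there: c:T. ✓
c: successors {a}; <><>p there: a:T. ✓
— 2 worlds.

2 and 2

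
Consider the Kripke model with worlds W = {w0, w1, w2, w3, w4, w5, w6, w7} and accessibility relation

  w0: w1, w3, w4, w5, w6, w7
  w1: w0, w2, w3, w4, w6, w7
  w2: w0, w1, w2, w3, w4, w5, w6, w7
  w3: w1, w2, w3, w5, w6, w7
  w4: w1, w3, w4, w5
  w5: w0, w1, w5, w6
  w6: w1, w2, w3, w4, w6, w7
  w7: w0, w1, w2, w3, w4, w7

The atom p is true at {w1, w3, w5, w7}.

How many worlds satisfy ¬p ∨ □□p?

4

w0: ¬p is T, □□p is F. ✓
w1: ¬p is F, □□p is F. ✗
w2: ¬p is T, □□p is F. ✓
w3: ¬p is F, □□p is F. ✗
w4: ¬p is T, □□p is F. ✓
w5: ¬p is F, □□p is F. ✗
w6: ¬p is T, □□p is F. ✓
w7: ¬p is F, □□p is F. ✗
Satisfying worlds: {w0, w2, w4, w6}.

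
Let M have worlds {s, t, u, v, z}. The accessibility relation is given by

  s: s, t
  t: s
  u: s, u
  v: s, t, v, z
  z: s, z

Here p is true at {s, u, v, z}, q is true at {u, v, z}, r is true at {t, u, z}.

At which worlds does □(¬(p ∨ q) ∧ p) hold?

∅

s: successors {s, t}; ¬(p ∨ q) ∧ p there: s:F, t:F. ✗
t: successors {s}; ¬(p ∨ q) ∧ p there: s:F. ✗
u: successors {s, u}; ¬(p ∨ q) ∧ p there: s:F, u:F. ✗
v: successors {s, t, v, z}; ¬(p ∨ q) ∧ p there: s:F, t:F, v:F, z:F. ✗
z: successors {s, z}; ¬(p ∨ q) ∧ p there: s:F, z:F. ✗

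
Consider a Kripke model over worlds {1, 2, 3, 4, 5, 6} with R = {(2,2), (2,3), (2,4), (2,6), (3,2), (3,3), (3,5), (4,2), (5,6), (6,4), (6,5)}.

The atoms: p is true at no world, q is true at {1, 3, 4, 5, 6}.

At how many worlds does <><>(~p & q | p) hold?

5

1: no successors, so <><>(~p & q | p) fails. ✗
2: successors {2, 3, 4, 6}; <>(~p & q | p) there: 2:T, 3:T, 4:F, 6:T. ✓
3: successors {2, 3, 5}; <>(~p & q | p) there: 2:T, 3:T, 5:T. ✓
4: successors {2}; <>(~p & q | p) there: 2:T. ✓
5: successors {6}; <>(~p & q | p) there: 6:T. ✓
6: successors {4, 5}; <>(~p & q | p) there: 4:F, 5:T. ✓
Satisfying worlds: {2, 3, 4, 5, 6}.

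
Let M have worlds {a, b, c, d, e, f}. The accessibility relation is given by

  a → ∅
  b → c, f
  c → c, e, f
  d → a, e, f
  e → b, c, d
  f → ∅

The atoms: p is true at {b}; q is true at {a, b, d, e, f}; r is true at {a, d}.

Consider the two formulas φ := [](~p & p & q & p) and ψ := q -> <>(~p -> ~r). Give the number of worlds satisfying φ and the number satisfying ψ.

2 and 4

For [](~p & p & q & p):
a: no successors, so [](~p & p & q & p) holds vacuously. ✓
b: successors {c, f}; ~p & p & q & p there: c:F, f:F. ✗
c: successors {c, e, f}; ~p & p & q & p there: c:F, e:F, f:F. ✗
d: successors {a, e, f}; ~p & p & q & p there: a:F, e:F, f:F. ✗
e: successors {b, c, d}; ~p & p & q & p there: b:F, c:F, d:F. ✗
f: no successors, so [](~p & p & q & p) holds vacuously. ✓
— 2 worlds.
For q -> <>(~p -> ~r):
a: q is T, <>(~p -> ~r) is F. ✗
b: q is T, <>(~p -> ~r) is T. ✓
c: q is F, <>(~p -> ~r) is T. ✓
d: q is T, <>(~p -> ~r) is T. ✓
e: q is T, <>(~p -> ~r) is T. ✓
f: q is T, <>(~p -> ~r) is F. ✗
— 4 worlds.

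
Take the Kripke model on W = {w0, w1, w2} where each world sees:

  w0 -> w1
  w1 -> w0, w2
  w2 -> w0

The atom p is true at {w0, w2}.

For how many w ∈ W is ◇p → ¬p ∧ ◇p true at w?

2

w0: ◇p is F, ¬p ∧ ◇p is F. ✓
w1: ◇p is T, ¬p ∧ ◇p is T. ✓
w2: ◇p is T, ¬p ∧ ◇p is F. ✗
Satisfying worlds: {w0, w1}.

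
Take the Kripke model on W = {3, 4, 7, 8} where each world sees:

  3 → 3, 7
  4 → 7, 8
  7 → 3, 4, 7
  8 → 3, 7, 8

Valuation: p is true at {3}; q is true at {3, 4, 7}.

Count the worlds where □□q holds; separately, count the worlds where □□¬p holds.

For □□q:
3: successors {3, 7}; □q there: 3:T, 7:T. ✓
4: successors {7, 8}; □q there: 7:T, 8:F. ✗
7: successors {3, 4, 7}; □q there: 3:T, 4:F, 7:T. ✗
8: successors {3, 7, 8}; □q there: 3:T, 7:T, 8:F. ✗
— 1 world.
For □□¬p:
3: successors {3, 7}; □¬p there: 3:F, 7:F. ✗
4: successors {7, 8}; □¬p there: 7:F, 8:F. ✗
7: successors {3, 4, 7}; □¬p there: 3:F, 4:T, 7:F. ✗
8: successors {3, 7, 8}; □¬p there: 3:F, 7:F, 8:F. ✗
— 0 worlds.

1 and 0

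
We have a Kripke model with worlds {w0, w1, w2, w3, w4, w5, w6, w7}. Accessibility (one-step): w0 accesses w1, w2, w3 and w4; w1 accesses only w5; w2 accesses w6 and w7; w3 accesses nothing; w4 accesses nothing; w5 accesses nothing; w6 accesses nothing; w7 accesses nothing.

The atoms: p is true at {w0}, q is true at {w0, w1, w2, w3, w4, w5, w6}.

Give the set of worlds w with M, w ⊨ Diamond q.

{w0, w1, w2}

w0: successors {w1, w2, w3, w4}; q there: w1:T, w2:T, w3:T, w4:T. ✓
w1: successors {w5}; q there: w5:T. ✓
w2: successors {w6, w7}; q there: w6:T, w7:F. ✓
w3: no successors, so Diamond q fails. ✗
w4: no successors, so Diamond q fails. ✗
w5: no successors, so Diamond q fails. ✗
w6: no successors, so Diamond q fails. ✗
w7: no successors, so Diamond q fails. ✗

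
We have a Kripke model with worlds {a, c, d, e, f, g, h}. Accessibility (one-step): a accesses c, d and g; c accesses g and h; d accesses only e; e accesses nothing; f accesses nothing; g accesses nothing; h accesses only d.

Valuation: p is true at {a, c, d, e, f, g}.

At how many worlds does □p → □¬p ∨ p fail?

a: □p is T, □¬p ∨ p is T. ✓
c: □p is F, □¬p ∨ p is T. ✓
d: □p is T, □¬p ∨ p is T. ✓
e: □p is T, □¬p ∨ p is T. ✓
f: □p is T, □¬p ∨ p is T. ✓
g: □p is T, □¬p ∨ p is T. ✓
h: □p is T, □¬p ∨ p is F. ✗
Satisfying worlds: {a, c, d, e, f, g}.
So □p → □¬p ∨ p fails at the other 1 world.

1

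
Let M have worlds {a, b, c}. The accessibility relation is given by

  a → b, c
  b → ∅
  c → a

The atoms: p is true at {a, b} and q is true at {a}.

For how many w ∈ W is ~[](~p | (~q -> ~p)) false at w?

2

a: [](~p | (~q -> ~p)) is F. ✓
b: [](~p | (~q -> ~p)) is T. ✗
c: [](~p | (~q -> ~p)) is T. ✗
Satisfying worlds: {a}.
So ~[](~p | (~q -> ~p)) fails at the other 2 worlds.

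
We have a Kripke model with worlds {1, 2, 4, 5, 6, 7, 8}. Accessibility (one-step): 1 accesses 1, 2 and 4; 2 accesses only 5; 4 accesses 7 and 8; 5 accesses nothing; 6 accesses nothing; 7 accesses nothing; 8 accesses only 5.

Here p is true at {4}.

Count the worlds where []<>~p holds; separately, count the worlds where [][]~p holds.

4 and 6

For []<>~p:
1: successors {1, 2, 4}; <>~p there: 1:T, 2:T, 4:T. ✓
2: successors {5}; <>~p there: 5:F. ✗
4: successors {7, 8}; <>~p there: 7:F, 8:T. ✗
5: no successors, so []<>~p holds vacuously. ✓
6: no successors, so []<>~p holds vacuously. ✓
7: no successors, so []<>~p holds vacuously. ✓
8: successors {5}; <>~p there: 5:F. ✗
— 4 worlds.
For [][]~p:
1: successors {1, 2, 4}; []~p there: 1:F, 2:T, 4:T. ✗
2: successors {5}; []~p there: 5:T. ✓
4: successors {7, 8}; []~p there: 7:T, 8:T. ✓
5: no successors, so [][]~p holds vacuously. ✓
6: no successors, so [][]~p holds vacuously. ✓
7: no successors, so [][]~p holds vacuously. ✓
8: successors {5}; []~p there: 5:T. ✓
— 6 worlds.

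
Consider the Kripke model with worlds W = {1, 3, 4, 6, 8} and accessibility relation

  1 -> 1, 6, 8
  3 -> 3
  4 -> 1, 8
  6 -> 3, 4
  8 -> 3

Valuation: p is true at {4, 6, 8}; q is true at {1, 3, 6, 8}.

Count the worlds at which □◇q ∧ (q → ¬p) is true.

1: □◇q is T, q → ¬p is T. ✓
3: □◇q is T, q → ¬p is T. ✓
4: □◇q is T, q → ¬p is T. ✓
6: □◇q is T, q → ¬p is F. ✗
8: □◇q is T, q → ¬p is F. ✗
Satisfying worlds: {1, 3, 4}.

3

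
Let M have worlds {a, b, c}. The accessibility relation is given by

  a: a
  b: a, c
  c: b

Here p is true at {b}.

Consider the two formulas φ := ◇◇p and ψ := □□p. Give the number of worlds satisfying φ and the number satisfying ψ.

For ◇◇p:
a: successors {a}; ◇p there: a:F. ✗
b: successors {a, c}; ◇p there: a:F, c:T. ✓
c: successors {b}; ◇p there: b:F. ✗
— 1 world.
For □□p:
a: successors {a}; □p there: a:F. ✗
b: successors {a, c}; □p there: a:F, c:T. ✗
c: successors {b}; □p there: b:F. ✗
— 0 worlds.

1 and 0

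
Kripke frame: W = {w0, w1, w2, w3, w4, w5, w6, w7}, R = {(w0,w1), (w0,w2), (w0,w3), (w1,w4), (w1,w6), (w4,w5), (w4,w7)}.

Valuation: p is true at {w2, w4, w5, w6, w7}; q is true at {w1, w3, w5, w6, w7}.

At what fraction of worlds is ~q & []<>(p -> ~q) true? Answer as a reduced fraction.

w0: ~q is T, []<>(p -> ~q) is F. ✗
w1: ~q is F, []<>(p -> ~q) is F. ✗
w2: ~q is T, []<>(p -> ~q) is T. ✓
w3: ~q is F, []<>(p -> ~q) is T. ✗
w4: ~q is T, []<>(p -> ~q) is F. ✗
w5: ~q is F, []<>(p -> ~q) is T. ✗
w6: ~q is F, []<>(p -> ~q) is T. ✗
w7: ~q is F, []<>(p -> ~q) is T. ✗
That's 1 of 8 worlds, so 1/8.

1/8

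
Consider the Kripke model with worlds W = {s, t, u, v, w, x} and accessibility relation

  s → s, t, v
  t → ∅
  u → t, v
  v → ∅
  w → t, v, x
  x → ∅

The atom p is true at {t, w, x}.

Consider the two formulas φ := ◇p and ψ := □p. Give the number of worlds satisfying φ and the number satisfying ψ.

For ◇p:
s: successors {s, t, v}; p there: s:F, t:T, v:F. ✓
t: no successors, so ◇p fails. ✗
u: successors {t, v}; p there: t:T, v:F. ✓
v: no successors, so ◇p fails. ✗
w: successors {t, v, x}; p there: t:T, v:F, x:T. ✓
x: no successors, so ◇p fails. ✗
— 3 worlds.
For □p:
s: successors {s, t, v}; p there: s:F, t:T, v:F. ✗
t: no successors, so □p holds vacuously. ✓
u: successors {t, v}; p there: t:T, v:F. ✗
v: no successors, so □p holds vacuously. ✓
w: successors {t, v, x}; p there: t:T, v:F, x:T. ✗
x: no successors, so □p holds vacuously. ✓
— 3 worlds.

3 and 3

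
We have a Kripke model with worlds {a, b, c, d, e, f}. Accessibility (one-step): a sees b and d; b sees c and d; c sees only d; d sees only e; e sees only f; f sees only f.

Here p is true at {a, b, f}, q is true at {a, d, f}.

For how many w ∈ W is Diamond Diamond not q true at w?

a: successors {b, d}; Diamond not q there: b:T, d:T. ✓
b: successors {c, d}; Diamond not q there: c:F, d:T. ✓
c: successors {d}; Diamond not q there: d:T. ✓
d: successors {e}; Diamond not q there: e:F. ✗
e: successors {f}; Diamond not q there: f:F. ✗
f: successors {f}; Diamond not q there: f:F. ✗
Satisfying worlds: {a, b, c}.

3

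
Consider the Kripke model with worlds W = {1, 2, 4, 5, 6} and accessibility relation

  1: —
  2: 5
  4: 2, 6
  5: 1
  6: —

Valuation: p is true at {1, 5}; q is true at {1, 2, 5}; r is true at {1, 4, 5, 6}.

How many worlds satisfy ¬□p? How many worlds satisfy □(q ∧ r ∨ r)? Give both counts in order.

For ¬□p:
1: □p is T. ✗
2: □p is T. ✗
4: □p is F. ✓
5: □p is T. ✗
6: □p is T. ✗
— 1 world.
For □(q ∧ r ∨ r):
1: no successors, so □(q ∧ r ∨ r) holds vacuously. ✓
2: successors {5}; q ∧ r ∨ r there: 5:T. ✓
4: successors {2, 6}; q ∧ r ∨ r there: 2:F, 6:T. ✗
5: successors {1}; q ∧ r ∨ r there: 1:T. ✓
6: no successors, so □(q ∧ r ∨ r) holds vacuously. ✓
— 4 worlds.

1 and 4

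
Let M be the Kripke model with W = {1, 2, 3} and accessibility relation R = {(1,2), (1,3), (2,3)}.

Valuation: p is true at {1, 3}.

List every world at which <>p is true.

1: successors {2, 3}; p there: 2:F, 3:T. ✓
2: successors {3}; p there: 3:T. ✓
3: no successors, so <>p fails. ✗

{1, 2}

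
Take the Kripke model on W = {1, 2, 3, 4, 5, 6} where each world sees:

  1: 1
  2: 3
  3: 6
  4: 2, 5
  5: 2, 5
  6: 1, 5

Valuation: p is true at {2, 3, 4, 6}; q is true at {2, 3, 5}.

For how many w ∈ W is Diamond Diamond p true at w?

4

1: successors {1}; Diamond p there: 1:F. ✗
2: successors {3}; Diamond p there: 3:T. ✓
3: successors {6}; Diamond p there: 6:F. ✗
4: successors {2, 5}; Diamond p there: 2:T, 5:T. ✓
5: successors {2, 5}; Diamond p there: 2:T, 5:T. ✓
6: successors {1, 5}; Diamond p there: 1:F, 5:T. ✓
Satisfying worlds: {2, 4, 5, 6}.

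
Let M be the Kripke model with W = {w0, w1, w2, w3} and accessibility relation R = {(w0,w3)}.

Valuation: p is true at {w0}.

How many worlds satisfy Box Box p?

4

w0: successors {w3}; Box p there: w3:T. ✓
w1: no successors, so Box Box p holds vacuously. ✓
w2: no successors, so Box Box p holds vacuously. ✓
w3: no successors, so Box Box p holds vacuously. ✓
Satisfying worlds: {w0, w1, w2, w3}.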